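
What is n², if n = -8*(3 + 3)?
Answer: 2304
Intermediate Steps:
n = -48 (n = -8*6 = -48)
n² = (-48)² = 2304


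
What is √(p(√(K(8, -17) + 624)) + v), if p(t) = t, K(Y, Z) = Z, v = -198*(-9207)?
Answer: √(1822986 + √607) ≈ 1350.2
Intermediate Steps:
v = 1822986
√(p(√(K(8, -17) + 624)) + v) = √(√(-17 + 624) + 1822986) = √(√607 + 1822986) = √(1822986 + √607)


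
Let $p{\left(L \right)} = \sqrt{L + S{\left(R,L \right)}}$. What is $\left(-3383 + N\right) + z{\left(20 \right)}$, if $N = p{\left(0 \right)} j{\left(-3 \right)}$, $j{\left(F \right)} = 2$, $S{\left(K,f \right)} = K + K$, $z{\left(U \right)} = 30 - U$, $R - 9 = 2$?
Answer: $-3373 + 2 \sqrt{22} \approx -3363.6$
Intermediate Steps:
$R = 11$ ($R = 9 + 2 = 11$)
$S{\left(K,f \right)} = 2 K$
$p{\left(L \right)} = \sqrt{22 + L}$ ($p{\left(L \right)} = \sqrt{L + 2 \cdot 11} = \sqrt{L + 22} = \sqrt{22 + L}$)
$N = 2 \sqrt{22}$ ($N = \sqrt{22 + 0} \cdot 2 = \sqrt{22} \cdot 2 = 2 \sqrt{22} \approx 9.3808$)
$\left(-3383 + N\right) + z{\left(20 \right)} = \left(-3383 + 2 \sqrt{22}\right) + \left(30 - 20\right) = \left(-3383 + 2 \sqrt{22}\right) + 10 = -3373 + 2 \sqrt{22}$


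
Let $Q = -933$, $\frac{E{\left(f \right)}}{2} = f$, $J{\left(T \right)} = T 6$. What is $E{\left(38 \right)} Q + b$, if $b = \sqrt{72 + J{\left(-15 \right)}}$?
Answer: $-70908 + 3 i \sqrt{2} \approx -70908.0 + 4.2426 i$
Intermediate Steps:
$J{\left(T \right)} = 6 T$
$E{\left(f \right)} = 2 f$
$b = 3 i \sqrt{2}$ ($b = \sqrt{72 + 6 \left(-15\right)} = \sqrt{72 - 90} = \sqrt{-18} = 3 i \sqrt{2} \approx 4.2426 i$)
$E{\left(38 \right)} Q + b = 2 \cdot 38 \left(-933\right) + 3 i \sqrt{2} = 76 \left(-933\right) + 3 i \sqrt{2} = -70908 + 3 i \sqrt{2}$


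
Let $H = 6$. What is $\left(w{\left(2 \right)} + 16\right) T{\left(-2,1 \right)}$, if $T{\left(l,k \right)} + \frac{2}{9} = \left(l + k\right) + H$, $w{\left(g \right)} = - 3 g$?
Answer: $\frac{430}{9} \approx 47.778$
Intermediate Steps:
$T{\left(l,k \right)} = \frac{52}{9} + k + l$ ($T{\left(l,k \right)} = - \frac{2}{9} + \left(\left(l + k\right) + 6\right) = - \frac{2}{9} + \left(\left(k + l\right) + 6\right) = - \frac{2}{9} + \left(6 + k + l\right) = \frac{52}{9} + k + l$)
$\left(w{\left(2 \right)} + 16\right) T{\left(-2,1 \right)} = \left(\left(-3\right) 2 + 16\right) \left(\frac{52}{9} + 1 - 2\right) = \left(-6 + 16\right) \frac{43}{9} = 10 \cdot \frac{43}{9} = \frac{430}{9}$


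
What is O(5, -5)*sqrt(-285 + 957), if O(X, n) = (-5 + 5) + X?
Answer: 20*sqrt(42) ≈ 129.61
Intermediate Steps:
O(X, n) = X (O(X, n) = 0 + X = X)
O(5, -5)*sqrt(-285 + 957) = 5*sqrt(-285 + 957) = 5*sqrt(672) = 5*(4*sqrt(42)) = 20*sqrt(42)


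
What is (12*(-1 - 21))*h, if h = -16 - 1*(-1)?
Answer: 3960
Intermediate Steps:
h = -15 (h = -16 + 1 = -15)
(12*(-1 - 21))*h = (12*(-1 - 21))*(-15) = (12*(-22))*(-15) = -264*(-15) = 3960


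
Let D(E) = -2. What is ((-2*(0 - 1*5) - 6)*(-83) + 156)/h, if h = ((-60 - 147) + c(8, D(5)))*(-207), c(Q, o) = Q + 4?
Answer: -176/40365 ≈ -0.0043602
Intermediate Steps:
c(Q, o) = 4 + Q
h = 40365 (h = ((-60 - 147) + (4 + 8))*(-207) = (-207 + 12)*(-207) = -195*(-207) = 40365)
((-2*(0 - 1*5) - 6)*(-83) + 156)/h = ((-2*(0 - 1*5) - 6)*(-83) + 156)/40365 = ((-2*(0 - 5) - 6)*(-83) + 156)*(1/40365) = ((-2*(-5) - 6)*(-83) + 156)*(1/40365) = ((10 - 6)*(-83) + 156)*(1/40365) = (4*(-83) + 156)*(1/40365) = (-332 + 156)*(1/40365) = -176*1/40365 = -176/40365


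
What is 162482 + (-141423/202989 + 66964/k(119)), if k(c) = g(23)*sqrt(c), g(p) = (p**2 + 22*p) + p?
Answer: 10993972425/67663 + 33482*sqrt(119)/62951 ≈ 1.6249e+5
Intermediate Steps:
g(p) = p**2 + 23*p
k(c) = 1058*sqrt(c) (k(c) = (23*(23 + 23))*sqrt(c) = (23*46)*sqrt(c) = 1058*sqrt(c))
162482 + (-141423/202989 + 66964/k(119)) = 162482 + (-141423/202989 + 66964/((1058*sqrt(119)))) = 162482 + (-141423*1/202989 + 66964*(sqrt(119)/125902)) = 162482 + (-47141/67663 + 33482*sqrt(119)/62951) = 10993972425/67663 + 33482*sqrt(119)/62951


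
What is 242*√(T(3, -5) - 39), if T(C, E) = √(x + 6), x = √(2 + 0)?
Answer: 242*√(-39 + √(6 + √2)) ≈ 1457.6*I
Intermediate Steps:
x = √2 ≈ 1.4142
T(C, E) = √(6 + √2) (T(C, E) = √(√2 + 6) = √(6 + √2))
242*√(T(3, -5) - 39) = 242*√(√(6 + √2) - 39) = 242*√(-39 + √(6 + √2))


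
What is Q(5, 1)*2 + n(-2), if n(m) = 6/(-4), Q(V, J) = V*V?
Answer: 97/2 ≈ 48.500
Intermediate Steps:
Q(V, J) = V²
n(m) = -3/2 (n(m) = 6*(-¼) = -3/2)
Q(5, 1)*2 + n(-2) = 5²*2 - 3/2 = 25*2 - 3/2 = 50 - 3/2 = 97/2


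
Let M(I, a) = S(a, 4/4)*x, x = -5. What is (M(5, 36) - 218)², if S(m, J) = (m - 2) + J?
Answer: 154449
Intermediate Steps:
S(m, J) = -2 + J + m (S(m, J) = (-2 + m) + J = -2 + J + m)
M(I, a) = 5 - 5*a (M(I, a) = (-2 + 4/4 + a)*(-5) = (-2 + 4*(¼) + a)*(-5) = (-2 + 1 + a)*(-5) = (-1 + a)*(-5) = 5 - 5*a)
(M(5, 36) - 218)² = ((5 - 5*36) - 218)² = ((5 - 180) - 218)² = (-175 - 218)² = (-393)² = 154449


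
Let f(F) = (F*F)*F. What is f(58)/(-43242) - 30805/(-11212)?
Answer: -427762967/242414652 ≈ -1.7646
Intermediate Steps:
f(F) = F**3 (f(F) = F**2*F = F**3)
f(58)/(-43242) - 30805/(-11212) = 58**3/(-43242) - 30805/(-11212) = 195112*(-1/43242) - 30805*(-1/11212) = -97556/21621 + 30805/11212 = -427762967/242414652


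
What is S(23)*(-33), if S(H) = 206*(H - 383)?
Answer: 2447280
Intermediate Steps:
S(H) = -78898 + 206*H (S(H) = 206*(-383 + H) = -78898 + 206*H)
S(23)*(-33) = (-78898 + 206*23)*(-33) = (-78898 + 4738)*(-33) = -74160*(-33) = 2447280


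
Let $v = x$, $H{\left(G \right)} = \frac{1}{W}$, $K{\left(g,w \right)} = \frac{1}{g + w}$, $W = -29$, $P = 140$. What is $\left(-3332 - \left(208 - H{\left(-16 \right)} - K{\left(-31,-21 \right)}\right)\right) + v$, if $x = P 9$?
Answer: $- \frac{3438321}{1508} \approx -2280.1$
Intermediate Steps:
$x = 1260$ ($x = 140 \cdot 9 = 1260$)
$H{\left(G \right)} = - \frac{1}{29}$ ($H{\left(G \right)} = \frac{1}{-29} = - \frac{1}{29}$)
$v = 1260$
$\left(-3332 - \left(208 - H{\left(-16 \right)} - K{\left(-31,-21 \right)}\right)\right) + v = \left(-3332 - \left(\frac{6033}{29} - \frac{1}{-31 - 21}\right)\right) + 1260 = \left(-3332 - \left(\frac{6033}{29} + \frac{1}{52}\right)\right) + 1260 = \left(-3332 - \frac{313745}{1508}\right) + 1260 = - \frac{5338401}{1508} + 1260 = - \frac{3438321}{1508}$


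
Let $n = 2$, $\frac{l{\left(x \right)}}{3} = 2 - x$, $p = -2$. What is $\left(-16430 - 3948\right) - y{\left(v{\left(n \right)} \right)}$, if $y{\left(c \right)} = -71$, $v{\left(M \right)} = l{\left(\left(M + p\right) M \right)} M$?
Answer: $-20307$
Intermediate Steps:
$l{\left(x \right)} = 6 - 3 x$ ($l{\left(x \right)} = 3 \left(2 - x\right) = 6 - 3 x$)
$v{\left(M \right)} = M \left(6 - 3 M \left(-2 + M\right)\right)$ ($v{\left(M \right)} = \left(6 - 3 \left(M - 2\right) M\right) M = \left(6 - 3 \left(-2 + M\right) M\right) M = \left(6 - 3 M \left(-2 + M\right)\right) M = M \left(6 - 3 M \left(-2 + M\right)\right)$)
$\left(-16430 - 3948\right) - y{\left(v{\left(n \right)} \right)} = \left(-16430 - 3948\right) - -71 = \left(-16430 - 3948\right) + 71 = -20378 + 71 = -20307$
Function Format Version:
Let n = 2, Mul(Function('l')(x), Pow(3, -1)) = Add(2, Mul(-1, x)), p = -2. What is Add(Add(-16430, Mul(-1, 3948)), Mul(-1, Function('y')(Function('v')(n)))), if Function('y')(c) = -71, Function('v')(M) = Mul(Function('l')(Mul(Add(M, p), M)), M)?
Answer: -20307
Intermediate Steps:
Function('l')(x) = Add(6, Mul(-3, x)) (Function('l')(x) = Mul(3, Add(2, Mul(-1, x))) = Add(6, Mul(-3, x)))
Function('v')(M) = Mul(M, Add(6, Mul(-3, M, Add(-2, M)))) (Function('v')(M) = Mul(Add(6, Mul(-3, Mul(Add(M, -2), M))), M) = Mul(Add(6, Mul(-3, Mul(Add(-2, M), M))), M) = Mul(Add(6, Mul(-3, Mul(M, Add(-2, M)))), M) = Mul(Add(6, Mul(-3, M, Add(-2, M))), M) = Mul(M, Add(6, Mul(-3, M, Add(-2, M)))))
Add(Add(-16430, Mul(-1, 3948)), Mul(-1, Function('y')(Function('v')(n)))) = Add(Add(-16430, Mul(-1, 3948)), Mul(-1, -71)) = Add(Add(-16430, -3948), 71) = Add(-20378, 71) = -20307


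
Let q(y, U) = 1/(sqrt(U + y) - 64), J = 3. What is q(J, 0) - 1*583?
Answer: -2386283/4093 - sqrt(3)/4093 ≈ -583.02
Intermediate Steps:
q(y, U) = 1/(-64 + sqrt(U + y))
q(J, 0) - 1*583 = 1/(-64 + sqrt(0 + 3)) - 1*583 = 1/(-64 + sqrt(3)) - 583 = -583 + 1/(-64 + sqrt(3))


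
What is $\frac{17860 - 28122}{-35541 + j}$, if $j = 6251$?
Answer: $\frac{5131}{14645} \approx 0.35036$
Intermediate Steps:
$\frac{17860 - 28122}{-35541 + j} = \frac{17860 - 28122}{-35541 + 6251} = - \frac{10262}{-29290} = \left(-10262\right) \left(- \frac{1}{29290}\right) = \frac{5131}{14645}$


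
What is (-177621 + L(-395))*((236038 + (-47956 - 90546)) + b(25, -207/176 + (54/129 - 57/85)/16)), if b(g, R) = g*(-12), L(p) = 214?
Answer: -17250347052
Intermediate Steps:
b(g, R) = -12*g
(-177621 + L(-395))*((236038 + (-47956 - 90546)) + b(25, -207/176 + (54/129 - 57/85)/16)) = (-177621 + 214)*((236038 + (-47956 - 90546)) - 12*25) = -177407*((236038 - 138502) - 300) = -177407*(97536 - 300) = -177407*97236 = -17250347052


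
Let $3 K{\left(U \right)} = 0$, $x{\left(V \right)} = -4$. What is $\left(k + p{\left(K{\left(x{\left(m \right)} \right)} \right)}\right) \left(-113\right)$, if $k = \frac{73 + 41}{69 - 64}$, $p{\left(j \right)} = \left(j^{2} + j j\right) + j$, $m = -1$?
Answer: $- \frac{12882}{5} \approx -2576.4$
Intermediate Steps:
$K{\left(U \right)} = 0$ ($K{\left(U \right)} = \frac{1}{3} \cdot 0 = 0$)
$p{\left(j \right)} = j + 2 j^{2}$ ($p{\left(j \right)} = \left(j^{2} + j^{2}\right) + j = 2 j^{2} + j = j + 2 j^{2}$)
$k = \frac{114}{5} \approx 22.8$
$\left(k + p{\left(K{\left(x{\left(m \right)} \right)} \right)}\right) \left(-113\right) = \left(\frac{114}{5} + 0 \left(1 + 2 \cdot 0\right)\right) \left(-113\right) = \left(\frac{114}{5} + 0 \left(1 + 0\right)\right) \left(-113\right) = \left(\frac{114}{5} + 0 \cdot 1\right) \left(-113\right) = \left(\frac{114}{5} + 0\right) \left(-113\right) = \frac{114}{5} \left(-113\right) = - \frac{12882}{5}$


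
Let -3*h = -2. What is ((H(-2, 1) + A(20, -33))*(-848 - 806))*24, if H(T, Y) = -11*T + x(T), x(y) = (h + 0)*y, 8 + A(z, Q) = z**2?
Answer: -16381216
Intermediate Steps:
h = 2/3 (h = -1/3*(-2) = 2/3 ≈ 0.66667)
A(z, Q) = -8 + z**2
x(y) = 2*y/3 (x(y) = (2/3 + 0)*y = 2*y/3)
H(T, Y) = -31*T/3 (H(T, Y) = -11*T + 2*T/3 = -31*T/3)
((H(-2, 1) + A(20, -33))*(-848 - 806))*24 = ((-31/3*(-2) + (-8 + 20**2))*(-848 - 806))*24 = ((62/3 + (-8 + 400))*(-1654))*24 = ((62/3 + 392)*(-1654))*24 = ((1238/3)*(-1654))*24 = -2047652/3*24 = -16381216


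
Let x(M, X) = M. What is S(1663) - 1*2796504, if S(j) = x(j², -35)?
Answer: -30935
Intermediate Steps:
S(j) = j²
S(1663) - 1*2796504 = 1663² - 1*2796504 = 2765569 - 2796504 = -30935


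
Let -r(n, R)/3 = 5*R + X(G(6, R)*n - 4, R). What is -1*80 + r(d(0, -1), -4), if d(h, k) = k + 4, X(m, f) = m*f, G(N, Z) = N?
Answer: 148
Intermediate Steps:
X(m, f) = f*m
d(h, k) = 4 + k
r(n, R) = -15*R - 3*R*(-4 + 6*n) (r(n, R) = -3*(5*R + R*(6*n - 4)) = -3*(5*R + R*(-4 + 6*n)) = -15*R - 3*R*(-4 + 6*n))
-1*80 + r(d(0, -1), -4) = -1*80 + 3*(-4)*(-1 - 6*(4 - 1)) = -80 + 3*(-4)*(-1 - 6*3) = -80 + 3*(-4)*(-1 - 18) = -80 + 3*(-4)*(-19) = -80 + 228 = 148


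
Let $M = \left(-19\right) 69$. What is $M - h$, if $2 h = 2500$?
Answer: $-2561$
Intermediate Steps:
$h = 1250$ ($h = \frac{1}{2} \cdot 2500 = 1250$)
$M = -1311$
$M - h = -1311 - 1250 = -2561$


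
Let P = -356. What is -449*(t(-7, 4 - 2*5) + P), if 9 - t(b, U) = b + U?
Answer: 149966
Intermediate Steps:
t(b, U) = 9 - U - b (t(b, U) = 9 - (b + U) = 9 - (U + b) = 9 + (-U - b) = 9 - U - b)
-449*(t(-7, 4 - 2*5) + P) = -449*((9 - (4 - 2*5) - 1*(-7)) - 356) = -449*((9 - (4 - 10) + 7) - 356) = -449*((9 - 1*(-6) + 7) - 356) = -449*((9 + 6 + 7) - 356) = -449*(22 - 356) = -449*(-334) = 149966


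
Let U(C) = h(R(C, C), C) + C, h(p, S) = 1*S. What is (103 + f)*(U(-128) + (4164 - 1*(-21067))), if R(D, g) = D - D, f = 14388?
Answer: 361912725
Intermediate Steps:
R(D, g) = 0
h(p, S) = S
U(C) = 2*C (U(C) = C + C = 2*C)
(103 + f)*(U(-128) + (4164 - 1*(-21067))) = (103 + 14388)*(2*(-128) + (4164 - 1*(-21067))) = 14491*(-256 + (4164 + 21067)) = 14491*(-256 + 25231) = 14491*24975 = 361912725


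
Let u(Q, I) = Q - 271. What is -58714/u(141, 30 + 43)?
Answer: 29357/65 ≈ 451.65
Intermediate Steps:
u(Q, I) = -271 + Q
-58714/u(141, 30 + 43) = -58714/(-271 + 141) = -58714/(-130) = -58714*(-1/130) = 29357/65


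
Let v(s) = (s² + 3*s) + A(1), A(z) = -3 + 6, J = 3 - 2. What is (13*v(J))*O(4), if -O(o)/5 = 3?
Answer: -1365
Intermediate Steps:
J = 1
A(z) = 3
O(o) = -15 (O(o) = -5*3 = -15)
v(s) = 3 + s² + 3*s (v(s) = (s² + 3*s) + 3 = 3 + s² + 3*s)
(13*v(J))*O(4) = (13*(3 + 1² + 3*1))*(-15) = (13*(3 + 1 + 3))*(-15) = (13*7)*(-15) = 91*(-15) = -1365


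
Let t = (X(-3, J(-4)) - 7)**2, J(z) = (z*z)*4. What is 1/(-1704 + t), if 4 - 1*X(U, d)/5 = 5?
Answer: -1/1560 ≈ -0.00064103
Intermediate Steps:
J(z) = 4*z**2 (J(z) = z**2*4 = 4*z**2)
X(U, d) = -5 (X(U, d) = 20 - 5*5 = 20 - 25 = -5)
t = 144 (t = (-5 - 7)**2 = (-12)**2 = 144)
1/(-1704 + t) = 1/(-1704 + 144) = 1/(-1560) = -1/1560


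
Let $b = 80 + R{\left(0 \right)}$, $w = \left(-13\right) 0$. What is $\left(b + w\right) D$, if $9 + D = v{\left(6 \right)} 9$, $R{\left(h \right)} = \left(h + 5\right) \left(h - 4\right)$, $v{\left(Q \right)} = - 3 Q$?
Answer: $-10260$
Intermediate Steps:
$R{\left(h \right)} = \left(-4 + h\right) \left(5 + h\right)$ ($R{\left(h \right)} = \left(5 + h\right) \left(-4 + h\right) = \left(-4 + h\right) \left(5 + h\right)$)
$D = -171$ ($D = -9 + \left(-3\right) 6 \cdot 9 = -9 - 162 = -171$)
$w = 0$
$b = 60$ ($b = 80 + \left(-20 + 0 + 0^{2}\right) = 80 + \left(-20 + 0 + 0\right) = 80 - 20 = 60$)
$\left(b + w\right) D = \left(60 + 0\right) \left(-171\right) = 60 \left(-171\right) = -10260$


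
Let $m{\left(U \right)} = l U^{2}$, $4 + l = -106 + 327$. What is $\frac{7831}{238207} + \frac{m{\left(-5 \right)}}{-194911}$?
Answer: $\frac{234075066}{46429164577} \approx 0.0050416$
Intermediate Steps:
$l = 217$ ($l = -4 + \left(-106 + 327\right) = -4 + 221 = 217$)
$m{\left(U \right)} = 217 U^{2}$
$\frac{7831}{238207} + \frac{m{\left(-5 \right)}}{-194911} = \frac{7831}{238207} + \frac{217 \left(-5\right)^{2}}{-194911} = 7831 \cdot \frac{1}{238207} + 217 \cdot 25 \left(- \frac{1}{194911}\right) = \frac{7831}{238207} + 5425 \left(- \frac{1}{194911}\right) = \frac{7831}{238207} - \frac{5425}{194911} = \frac{234075066}{46429164577}$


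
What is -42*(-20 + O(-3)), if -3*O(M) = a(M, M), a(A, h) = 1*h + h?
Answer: 756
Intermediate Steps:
a(A, h) = 2*h (a(A, h) = h + h = 2*h)
O(M) = -2*M/3
-42*(-20 + O(-3)) = -42*(-20 - ⅔*(-3)) = -42*(-20 + 2) = -42*(-18) = 756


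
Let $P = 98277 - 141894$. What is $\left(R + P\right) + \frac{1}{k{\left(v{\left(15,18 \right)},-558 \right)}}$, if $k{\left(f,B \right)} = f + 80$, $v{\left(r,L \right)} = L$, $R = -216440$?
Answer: $- \frac{25485585}{98} \approx -2.6006 \cdot 10^{5}$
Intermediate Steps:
$k{\left(f,B \right)} = 80 + f$
$P = -43617$
$\left(R + P\right) + \frac{1}{k{\left(v{\left(15,18 \right)},-558 \right)}} = \left(-216440 - 43617\right) + \frac{1}{80 + 18} = -260057 + \frac{1}{98} = - \frac{25485585}{98}$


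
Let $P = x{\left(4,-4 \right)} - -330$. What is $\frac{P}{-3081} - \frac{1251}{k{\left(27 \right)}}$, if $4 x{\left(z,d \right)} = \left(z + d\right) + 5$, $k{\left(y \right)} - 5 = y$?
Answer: $- \frac{3864931}{98592} \approx -39.201$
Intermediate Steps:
$k{\left(y \right)} = 5 + y$
$x{\left(z,d \right)} = \frac{5}{4} + \frac{d}{4} + \frac{z}{4}$ ($x{\left(z,d \right)} = \frac{\left(z + d\right) + 5}{4} = \frac{\left(d + z\right) + 5}{4} = \frac{5 + d + z}{4} = \frac{5}{4} + \frac{d}{4} + \frac{z}{4}$)
$P = \frac{1325}{4}$ ($P = \left(\frac{5}{4} + \frac{1}{4} \left(-4\right) + \frac{1}{4} \cdot 4\right) - -330 = \left(\frac{5}{4} - 1 + 1\right) + 330 = \frac{5}{4} + 330 = \frac{1325}{4} \approx 331.25$)
$\frac{P}{-3081} - \frac{1251}{k{\left(27 \right)}} = \frac{1325}{4 \left(-3081\right)} - \frac{1251}{5 + 27} = \frac{1325}{4} \left(- \frac{1}{3081}\right) - \frac{1251}{32} = - \frac{1325}{12324} - \frac{1251}{32} = - \frac{3864931}{98592}$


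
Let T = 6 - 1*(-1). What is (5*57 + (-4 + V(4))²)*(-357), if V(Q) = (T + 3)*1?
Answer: -114597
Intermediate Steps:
T = 7 (T = 6 + 1 = 7)
V(Q) = 10 (V(Q) = (7 + 3)*1 = 10*1 = 10)
(5*57 + (-4 + V(4))²)*(-357) = (5*57 + (-4 + 10)²)*(-357) = (285 + 6²)*(-357) = (285 + 36)*(-357) = 321*(-357) = -114597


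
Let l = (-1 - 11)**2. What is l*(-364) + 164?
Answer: -52252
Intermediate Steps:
l = 144 (l = (-12)**2 = 144)
l*(-364) + 164 = 144*(-364) + 164 = -52416 + 164 = -52252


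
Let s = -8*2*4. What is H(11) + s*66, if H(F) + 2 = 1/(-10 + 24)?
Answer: -59163/14 ≈ -4225.9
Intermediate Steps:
s = -64 (s = -16*4 = -64)
H(F) = -27/14 (H(F) = -2 + 1/(-10 + 24) = -2 + 1/14 = -27/14)
H(11) + s*66 = -27/14 - 64*66 = -27/14 - 4224 = -59163/14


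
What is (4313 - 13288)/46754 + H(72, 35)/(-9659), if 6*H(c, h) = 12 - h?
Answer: -129765452/677395329 ≈ -0.19157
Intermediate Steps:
H(c, h) = 2 - h/6 (H(c, h) = (12 - h)/6 = 2 - h/6)
(4313 - 13288)/46754 + H(72, 35)/(-9659) = (4313 - 13288)/46754 + (2 - ⅙*35)/(-9659) = -8975*1/46754 + (2 - 35/6)*(-1/9659) = -8975/46754 - 23/6*(-1/9659) = -8975/46754 + 23/57954 = -129765452/677395329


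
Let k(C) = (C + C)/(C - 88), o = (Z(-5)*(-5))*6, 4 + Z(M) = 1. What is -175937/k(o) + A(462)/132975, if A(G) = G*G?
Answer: -173155649/88650 ≈ -1953.3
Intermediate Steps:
Z(M) = -3 (Z(M) = -4 + 1 = -3)
A(G) = G²
o = 90 (o = -3*(-5)*6 = 15*6 = 90)
k(C) = 2*C/(-88 + C) (k(C) = (2*C)/(-88 + C) = 2*C/(-88 + C))
-175937/k(o) + A(462)/132975 = -175937/(2*90/(-88 + 90)) + 462²/132975 = -175937/(2*90/2) + 213444*(1/132975) = -175937/(2*90*(½)) + 23716/14775 = -175937/90 + 23716/14775 = -173155649/88650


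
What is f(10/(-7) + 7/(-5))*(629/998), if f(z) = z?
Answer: -62271/34930 ≈ -1.7827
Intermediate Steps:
f(10/(-7) + 7/(-5))*(629/998) = (10/(-7) + 7/(-5))*(629/998) = (10*(-⅐) + 7*(-⅕))*(629*(1/998)) = (-10/7 - 7/5)*(629/998) = -99/35*629/998 = -62271/34930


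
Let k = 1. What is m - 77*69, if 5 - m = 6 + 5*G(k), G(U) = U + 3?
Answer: -5334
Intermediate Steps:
G(U) = 3 + U
m = -21 (m = 5 - (6 + 5*(3 + 1)) = 5 - (6 + 5*4) = 5 - (6 + 20) = 5 - 1*26 = 5 - 26 = -21)
m - 77*69 = -21 - 77*69 = -21 - 5313 = -5334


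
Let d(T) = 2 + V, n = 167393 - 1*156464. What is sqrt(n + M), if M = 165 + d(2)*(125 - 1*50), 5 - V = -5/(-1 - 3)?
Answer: 11*sqrt(381)/2 ≈ 107.36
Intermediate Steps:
n = 10929 (n = 167393 - 156464 = 10929)
V = 15/4 (V = 5 - (-5)/(-1 - 3) = 5 - (-5)/(-4) = 5 - (-5)*(-1)/4 = 5 - 1*5/4 = 5 - 5/4 = 15/4 ≈ 3.7500)
d(T) = 23/4 (d(T) = 2 + 15/4 = 23/4)
M = 2385/4 (M = 165 + 23*(125 - 1*50)/4 = 165 + 23*(125 - 50)/4 = 165 + (23/4)*75 = 165 + 1725/4 = 2385/4 ≈ 596.25)
sqrt(n + M) = sqrt(10929 + 2385/4) = sqrt(46101/4) = 11*sqrt(381)/2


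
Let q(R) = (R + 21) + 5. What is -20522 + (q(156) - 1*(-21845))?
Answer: 1505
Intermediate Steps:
q(R) = 26 + R (q(R) = (21 + R) + 5 = 26 + R)
-20522 + (q(156) - 1*(-21845)) = -20522 + ((26 + 156) - 1*(-21845)) = -20522 + (182 + 21845) = -20522 + 22027 = 1505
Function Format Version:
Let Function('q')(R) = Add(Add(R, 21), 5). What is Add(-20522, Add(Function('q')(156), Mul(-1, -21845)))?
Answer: 1505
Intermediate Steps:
Function('q')(R) = Add(26, R) (Function('q')(R) = Add(Add(21, R), 5) = Add(26, R))
Add(-20522, Add(Function('q')(156), Mul(-1, -21845))) = Add(-20522, Add(Add(26, 156), Mul(-1, -21845))) = Add(-20522, Add(182, 21845)) = Add(-20522, 22027) = 1505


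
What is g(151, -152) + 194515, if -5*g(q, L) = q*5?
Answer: 194364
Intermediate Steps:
g(q, L) = -q (g(q, L) = -q*5/5 = -q)
g(151, -152) + 194515 = -1*151 + 194515 = -151 + 194515 = 194364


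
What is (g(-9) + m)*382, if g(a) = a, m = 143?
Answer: 51188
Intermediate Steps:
(g(-9) + m)*382 = (-9 + 143)*382 = 134*382 = 51188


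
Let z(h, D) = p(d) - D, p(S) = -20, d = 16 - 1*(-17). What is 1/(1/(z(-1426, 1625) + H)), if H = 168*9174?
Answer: 1539587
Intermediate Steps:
H = 1541232
d = 33 (d = 16 + 17 = 33)
z(h, D) = -20 - D
1/(1/(z(-1426, 1625) + H)) = 1/(1/((-20 - 1*1625) + 1541232)) = 1/(1/((-20 - 1625) + 1541232)) = 1/(1/(-1645 + 1541232)) = 1/(1/1539587) = 1539587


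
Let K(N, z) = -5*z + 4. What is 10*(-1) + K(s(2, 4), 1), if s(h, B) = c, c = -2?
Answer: -11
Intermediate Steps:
s(h, B) = -2
K(N, z) = 4 - 5*z
10*(-1) + K(s(2, 4), 1) = 10*(-1) + (4 - 5*1) = -10 + (4 - 5) = -10 - 1 = -11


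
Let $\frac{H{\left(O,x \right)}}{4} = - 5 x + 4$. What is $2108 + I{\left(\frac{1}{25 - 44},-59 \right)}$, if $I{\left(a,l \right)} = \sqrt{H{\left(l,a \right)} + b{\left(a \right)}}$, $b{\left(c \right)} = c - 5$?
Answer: $2108 + 2 \sqrt{3} \approx 2111.5$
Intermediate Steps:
$b{\left(c \right)} = -5 + c$ ($b{\left(c \right)} = c - 5 = -5 + c$)
$H{\left(O,x \right)} = 16 - 20 x$ ($H{\left(O,x \right)} = 4 \left(- 5 x + 4\right) = 4 \left(4 - 5 x\right) = 16 - 20 x$)
$I{\left(a,l \right)} = \sqrt{11 - 19 a}$ ($I{\left(a,l \right)} = \sqrt{\left(16 - 20 a\right) + \left(-5 + a\right)} = \sqrt{11 - 19 a}$)
$2108 + I{\left(\frac{1}{25 - 44},-59 \right)} = 2108 + \sqrt{11 - \frac{19}{25 - 44}} = 2108 + \sqrt{11 - \frac{19}{-19}} = 2108 + \sqrt{11 - -1} = 2108 + \sqrt{11 + 1} = 2108 + \sqrt{12} = 2108 + 2 \sqrt{3}$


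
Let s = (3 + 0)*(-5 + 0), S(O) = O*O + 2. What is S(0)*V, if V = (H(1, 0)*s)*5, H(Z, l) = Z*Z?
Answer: -150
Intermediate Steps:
S(O) = 2 + O² (S(O) = O² + 2 = 2 + O²)
H(Z, l) = Z²
s = -15 (s = 3*(-5) = -15)
V = -75 (V = (1²*(-15))*5 = (1*(-15))*5 = -15*5 = -75)
S(0)*V = (2 + 0²)*(-75) = (2 + 0)*(-75) = 2*(-75) = -150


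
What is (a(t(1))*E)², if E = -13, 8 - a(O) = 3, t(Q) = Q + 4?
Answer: 4225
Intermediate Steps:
t(Q) = 4 + Q
a(O) = 5 (a(O) = 8 - 1*3 = 8 - 3 = 5)
(a(t(1))*E)² = (5*(-13))² = (-65)² = 4225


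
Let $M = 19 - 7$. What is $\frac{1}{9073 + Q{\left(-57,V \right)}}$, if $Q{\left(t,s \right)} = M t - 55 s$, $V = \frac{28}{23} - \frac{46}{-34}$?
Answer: $\frac{391}{3224824} \approx 0.00012125$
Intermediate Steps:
$M = 12$
$V = \frac{1005}{391}$ ($V = 28 \cdot \frac{1}{23} - - \frac{23}{17} = \frac{28}{23} + \frac{23}{17} = \frac{1005}{391} \approx 2.5703$)
$Q{\left(t,s \right)} = - 55 s + 12 t$ ($Q{\left(t,s \right)} = 12 t - 55 s = - 55 s + 12 t$)
$\frac{1}{9073 + Q{\left(-57,V \right)}} = \frac{1}{9073 + \left(\left(-55\right) \frac{1005}{391} + 12 \left(-57\right)\right)} = \frac{1}{9073 - \frac{322719}{391}} = \frac{1}{\frac{3224824}{391}} = \frac{391}{3224824}$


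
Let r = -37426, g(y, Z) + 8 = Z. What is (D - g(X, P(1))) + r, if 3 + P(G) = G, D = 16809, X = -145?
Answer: -20607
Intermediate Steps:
P(G) = -3 + G
g(y, Z) = -8 + Z
(D - g(X, P(1))) + r = (16809 - (-8 + (-3 + 1))) - 37426 = (16809 - (-8 - 2)) - 37426 = (16809 - 1*(-10)) - 37426 = (16809 + 10) - 37426 = 16819 - 37426 = -20607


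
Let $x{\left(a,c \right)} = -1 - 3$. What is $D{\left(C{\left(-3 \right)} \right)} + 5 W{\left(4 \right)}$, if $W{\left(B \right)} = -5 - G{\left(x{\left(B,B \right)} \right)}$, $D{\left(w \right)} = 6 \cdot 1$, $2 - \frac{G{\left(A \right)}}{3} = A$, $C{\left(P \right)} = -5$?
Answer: $-109$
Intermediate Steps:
$x{\left(a,c \right)} = -4$ ($x{\left(a,c \right)} = -1 - 3 = -4$)
$G{\left(A \right)} = 6 - 3 A$
$D{\left(w \right)} = 6$
$W{\left(B \right)} = -23$ ($W{\left(B \right)} = -5 - \left(6 - -12\right) = -5 - \left(6 + 12\right) = -5 - 18 = -23$)
$D{\left(C{\left(-3 \right)} \right)} + 5 W{\left(4 \right)} = 6 + 5 \left(-23\right) = 6 - 115 = -109$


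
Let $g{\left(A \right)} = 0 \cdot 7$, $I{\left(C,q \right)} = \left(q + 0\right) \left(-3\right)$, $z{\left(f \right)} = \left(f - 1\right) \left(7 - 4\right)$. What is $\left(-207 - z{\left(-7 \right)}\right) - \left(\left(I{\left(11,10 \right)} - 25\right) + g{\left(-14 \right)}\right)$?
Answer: $-128$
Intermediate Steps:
$z{\left(f \right)} = -3 + 3 f$ ($z{\left(f \right)} = \left(-1 + f\right) 3 = -3 + 3 f$)
$I{\left(C,q \right)} = - 3 q$ ($I{\left(C,q \right)} = q \left(-3\right) = - 3 q$)
$g{\left(A \right)} = 0$
$\left(-207 - z{\left(-7 \right)}\right) - \left(\left(I{\left(11,10 \right)} - 25\right) + g{\left(-14 \right)}\right) = \left(-207 - \left(-3 + 3 \left(-7\right)\right)\right) - \left(\left(\left(-3\right) 10 - 25\right) + 0\right) = \left(-207 - \left(-3 - 21\right)\right) - \left(\left(-30 - 25\right) + 0\right) = \left(-207 - -24\right) - \left(-55 + 0\right) = \left(-207 + 24\right) - -55 = -183 + 55 = -128$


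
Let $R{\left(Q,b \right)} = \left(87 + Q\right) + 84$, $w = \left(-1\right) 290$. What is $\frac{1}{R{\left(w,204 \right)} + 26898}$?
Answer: $\frac{1}{26779} \approx 3.7343 \cdot 10^{-5}$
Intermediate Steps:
$w = -290$
$R{\left(Q,b \right)} = 171 + Q$
$\frac{1}{R{\left(w,204 \right)} + 26898} = \frac{1}{\left(171 - 290\right) + 26898} = \frac{1}{-119 + 26898} = \frac{1}{26779}$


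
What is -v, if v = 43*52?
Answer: -2236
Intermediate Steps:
v = 2236
-v = -1*2236 = -2236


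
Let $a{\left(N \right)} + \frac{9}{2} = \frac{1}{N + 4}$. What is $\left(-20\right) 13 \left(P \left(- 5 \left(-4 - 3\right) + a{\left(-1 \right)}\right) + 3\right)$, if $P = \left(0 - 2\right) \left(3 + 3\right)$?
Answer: $95420$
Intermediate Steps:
$P = -12$ ($P = \left(-2\right) 6 = -12$)
$a{\left(N \right)} = - \frac{9}{2} + \frac{1}{4 + N}$ ($a{\left(N \right)} = - \frac{9}{2} + \frac{1}{N + 4} = - \frac{9}{2} + \frac{1}{4 + N}$)
$\left(-20\right) 13 \left(P \left(- 5 \left(-4 - 3\right) + a{\left(-1 \right)}\right) + 3\right) = \left(-20\right) 13 \left(- 12 \left(- 5 \left(-4 - 3\right) + \frac{-34 - -9}{2 \left(4 - 1\right)}\right) + 3\right) = - 260 \left(- 12 \left(\left(-5\right) \left(-7\right) + \frac{-34 + 9}{2 \cdot 3}\right) + 3\right) = - 260 \left(- 12 \left(35 + \frac{1}{2} \cdot \frac{1}{3} \left(-25\right)\right) + 3\right) = - 260 \left(- 12 \left(35 - \frac{25}{6}\right) + 3\right) = - 260 \left(\left(-12\right) \frac{185}{6} + 3\right) = - 260 \left(-370 + 3\right) = \left(-260\right) \left(-367\right) = 95420$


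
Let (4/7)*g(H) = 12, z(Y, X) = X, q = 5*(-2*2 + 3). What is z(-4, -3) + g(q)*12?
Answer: 249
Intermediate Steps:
q = -5 (q = 5*(-4 + 3) = 5*(-1) = -5)
g(H) = 21 (g(H) = (7/4)*12 = 21)
z(-4, -3) + g(q)*12 = -3 + 21*12 = -3 + 252 = 249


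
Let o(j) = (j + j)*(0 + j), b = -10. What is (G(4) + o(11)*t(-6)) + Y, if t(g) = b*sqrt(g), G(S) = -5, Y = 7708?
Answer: 7703 - 2420*I*sqrt(6) ≈ 7703.0 - 5927.8*I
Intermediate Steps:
o(j) = 2*j**2 (o(j) = (2*j)*j = 2*j**2)
t(g) = -10*sqrt(g)
(G(4) + o(11)*t(-6)) + Y = (-5 + (2*11**2)*(-10*I*sqrt(6))) + 7708 = (-5 + (2*121)*(-10*I*sqrt(6))) + 7708 = (-5 + 242*(-10*I*sqrt(6))) + 7708 = (-5 - 2420*I*sqrt(6)) + 7708 = 7703 - 2420*I*sqrt(6)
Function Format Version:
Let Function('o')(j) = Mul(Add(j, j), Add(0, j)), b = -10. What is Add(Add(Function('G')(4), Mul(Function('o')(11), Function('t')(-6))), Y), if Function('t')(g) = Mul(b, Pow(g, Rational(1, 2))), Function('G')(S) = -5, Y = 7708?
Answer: Add(7703, Mul(-2420, I, Pow(6, Rational(1, 2)))) ≈ Add(7703.0, Mul(-5927.8, I))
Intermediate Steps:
Function('o')(j) = Mul(2, Pow(j, 2)) (Function('o')(j) = Mul(Mul(2, j), j) = Mul(2, Pow(j, 2)))
Function('t')(g) = Mul(-10, Pow(g, Rational(1, 2)))
Add(Add(Function('G')(4), Mul(Function('o')(11), Function('t')(-6))), Y) = Add(Add(-5, Mul(Mul(2, Pow(11, 2)), Mul(-10, Pow(-6, Rational(1, 2))))), 7708) = Add(Add(-5, Mul(Mul(2, 121), Mul(-10, Mul(I, Pow(6, Rational(1, 2)))))), 7708) = Add(Add(-5, Mul(242, Mul(-10, I, Pow(6, Rational(1, 2))))), 7708) = Add(Add(-5, Mul(-2420, I, Pow(6, Rational(1, 2)))), 7708) = Add(7703, Mul(-2420, I, Pow(6, Rational(1, 2))))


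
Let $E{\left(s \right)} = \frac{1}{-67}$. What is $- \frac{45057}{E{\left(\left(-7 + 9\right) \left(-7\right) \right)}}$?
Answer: $3018819$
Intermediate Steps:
$E{\left(s \right)} = - \frac{1}{67}$
$- \frac{45057}{E{\left(\left(-7 + 9\right) \left(-7\right) \right)}} = - \frac{45057}{- \frac{1}{67}} = \left(-45057\right) \left(-67\right) = 3018819$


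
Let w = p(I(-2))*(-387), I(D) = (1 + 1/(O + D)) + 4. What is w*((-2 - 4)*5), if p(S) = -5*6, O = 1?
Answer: -348300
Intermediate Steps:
I(D) = 5 + 1/(1 + D) (I(D) = (1 + 1/(1 + D)) + 4 = 5 + 1/(1 + D))
p(S) = -30
w = 11610 (w = -30*(-387) = 11610)
w*((-2 - 4)*5) = 11610*((-2 - 4)*5) = 11610*(-6*5) = 11610*(-30) = -348300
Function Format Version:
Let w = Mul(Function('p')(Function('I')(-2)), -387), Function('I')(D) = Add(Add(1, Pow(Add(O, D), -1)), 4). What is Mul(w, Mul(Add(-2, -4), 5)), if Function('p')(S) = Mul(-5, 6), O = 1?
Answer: -348300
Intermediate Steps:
Function('I')(D) = Add(5, Pow(Add(1, D), -1)) (Function('I')(D) = Add(Add(1, Pow(Add(1, D), -1)), 4) = Add(5, Pow(Add(1, D), -1)))
Function('p')(S) = -30
w = 11610 (w = Mul(-30, -387) = 11610)
Mul(w, Mul(Add(-2, -4), 5)) = Mul(11610, Mul(Add(-2, -4), 5)) = Mul(11610, Mul(-6, 5)) = Mul(11610, -30) = -348300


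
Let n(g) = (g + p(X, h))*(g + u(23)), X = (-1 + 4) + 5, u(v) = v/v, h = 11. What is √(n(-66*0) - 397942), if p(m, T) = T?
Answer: I*√397931 ≈ 630.82*I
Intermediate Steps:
u(v) = 1
X = 8 (X = 3 + 5 = 8)
n(g) = (1 + g)*(11 + g) (n(g) = (g + 11)*(g + 1) = (11 + g)*(1 + g) = (1 + g)*(11 + g))
√(n(-66*0) - 397942) = √((11 + (-66*0)² + 12*(-66*0)) - 397942) = √((11 + 0² + 12*0) - 397942) = √((11 + 0 + 0) - 397942) = √(11 - 397942) = √(-397931) = I*√397931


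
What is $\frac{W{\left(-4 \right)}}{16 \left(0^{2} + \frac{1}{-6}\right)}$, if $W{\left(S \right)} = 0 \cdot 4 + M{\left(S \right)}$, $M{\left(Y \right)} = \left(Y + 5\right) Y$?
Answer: $\frac{3}{2} \approx 1.5$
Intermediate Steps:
$M{\left(Y \right)} = Y \left(5 + Y\right)$ ($M{\left(Y \right)} = \left(5 + Y\right) Y = Y \left(5 + Y\right)$)
$W{\left(S \right)} = S \left(5 + S\right)$ ($W{\left(S \right)} = 0 \cdot 4 + S \left(5 + S\right) = 0 + S \left(5 + S\right) = S \left(5 + S\right)$)
$\frac{W{\left(-4 \right)}}{16 \left(0^{2} + \frac{1}{-6}\right)} = \frac{\left(-4\right) \left(5 - 4\right)}{16 \left(0^{2} + \frac{1}{-6}\right)} = \frac{\left(-4\right) 1}{16 \left(0 - \frac{1}{6}\right)} = - \frac{4}{16 \left(- \frac{1}{6}\right)} = - \frac{4}{- \frac{8}{3}} = \left(-4\right) \left(- \frac{3}{8}\right) = \frac{3}{2}$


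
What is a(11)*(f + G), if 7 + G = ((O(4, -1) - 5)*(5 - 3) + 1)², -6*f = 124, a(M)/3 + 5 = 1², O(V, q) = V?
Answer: 320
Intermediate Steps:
a(M) = -12 (a(M) = -15 + 3*1² = -15 + 3*1 = -15 + 3 = -12)
f = -62/3 (f = -⅙*124 = -62/3 ≈ -20.667)
G = -6 (G = -7 + ((4 - 5)*(5 - 3) + 1)² = -7 + (-1*2 + 1)² = -7 + (-2 + 1)² = -7 + (-1)² = -7 + 1 = -6)
a(11)*(f + G) = -12*(-62/3 - 6) = -12*(-80/3) = 320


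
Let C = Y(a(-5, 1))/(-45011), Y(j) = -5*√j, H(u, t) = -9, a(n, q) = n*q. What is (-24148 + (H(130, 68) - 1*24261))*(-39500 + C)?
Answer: 1912511000 - 242090*I*√5/45011 ≈ 1.9125e+9 - 12.027*I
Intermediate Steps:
C = 5*I*√5/45011 (C = -5*I*√5/(-45011) = -5*I*√5*(-1/45011) = 5*I*√5/45011 ≈ 0.00024839*I)
(-24148 + (H(130, 68) - 1*24261))*(-39500 + C) = (-24148 + (-9 - 1*24261))*(-39500 + 5*I*√5/45011) = (-24148 + (-9 - 24261))*(-39500 + 5*I*√5/45011) = (-24148 - 24270)*(-39500 + 5*I*√5/45011) = -48418*(-39500 + 5*I*√5/45011) = 1912511000 - 242090*I*√5/45011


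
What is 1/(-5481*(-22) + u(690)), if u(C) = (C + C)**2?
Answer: 1/2024982 ≈ 4.9383e-7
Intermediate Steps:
u(C) = 4*C**2 (u(C) = (2*C)**2 = 4*C**2)
1/(-5481*(-22) + u(690)) = 1/(-5481*(-22) + 4*690**2) = 1/(120582 + 4*476100) = 1/(120582 + 1904400) = 1/2024982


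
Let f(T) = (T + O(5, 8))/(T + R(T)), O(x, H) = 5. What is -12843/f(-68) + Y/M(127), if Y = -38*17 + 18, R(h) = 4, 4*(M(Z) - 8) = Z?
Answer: -14538736/1113 ≈ -13063.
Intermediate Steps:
M(Z) = 8 + Z/4
f(T) = (5 + T)/(4 + T) (f(T) = (T + 5)/(T + 4) = (5 + T)/(4 + T))
Y = -628 (Y = -646 + 18 = -628)
-12843/f(-68) + Y/M(127) = -12843*(4 - 68)/(5 - 68) - 628/(8 + (1/4)*127) = -12843/(-63/(-64)) - 628/(8 + 127/4) = -12843/((-1/64*(-63))) - 628/159/4 = -12843/63/64 - 628*4/159 = -12843*64/63 - 2512/159 = -91328/7 - 2512/159 = -14538736/1113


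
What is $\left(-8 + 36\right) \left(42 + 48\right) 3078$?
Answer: $7756560$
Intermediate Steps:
$\left(-8 + 36\right) \left(42 + 48\right) 3078 = 28 \cdot 90 \cdot 3078 = 2520 \cdot 3078 = 7756560$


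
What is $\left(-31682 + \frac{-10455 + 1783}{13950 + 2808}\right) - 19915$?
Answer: $- \frac{432335599}{8379} \approx -51598.0$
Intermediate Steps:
$\left(-31682 + \frac{-10455 + 1783}{13950 + 2808}\right) - 19915 = \left(-31682 - \frac{8672}{16758}\right) - 19915 = \left(-31682 - \frac{4336}{8379}\right) - 19915 = - \frac{265467814}{8379} - 19915 = - \frac{432335599}{8379}$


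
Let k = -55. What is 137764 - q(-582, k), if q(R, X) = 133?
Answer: 137631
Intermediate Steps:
137764 - q(-582, k) = 137764 - 1*133 = 137764 - 133 = 137631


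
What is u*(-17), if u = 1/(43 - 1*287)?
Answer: 17/244 ≈ 0.069672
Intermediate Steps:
u = -1/244 (u = 1/(43 - 287) = 1/(-244) = -1/244 ≈ -0.0040984)
u*(-17) = -1/244*(-17) = 17/244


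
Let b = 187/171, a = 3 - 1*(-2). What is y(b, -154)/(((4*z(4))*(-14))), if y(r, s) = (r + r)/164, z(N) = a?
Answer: -187/3926160 ≈ -4.7629e-5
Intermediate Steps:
a = 5 (a = 3 + 2 = 5)
b = 187/171 (b = 187*(1/171) = 187/171 ≈ 1.0936)
z(N) = 5
y(r, s) = r/82 (y(r, s) = (2*r)*(1/164) = r/82)
y(b, -154)/(((4*z(4))*(-14))) = ((1/82)*(187/171))/(((4*5)*(-14))) = 187/(14022*((20*(-14)))) = (187/14022)/(-280) = (187/14022)*(-1/280) = -187/3926160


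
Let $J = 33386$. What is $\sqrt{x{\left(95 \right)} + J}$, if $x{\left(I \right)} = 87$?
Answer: $\sqrt{33473} \approx 182.96$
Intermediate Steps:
$\sqrt{x{\left(95 \right)} + J} = \sqrt{87 + 33386} = \sqrt{33473}$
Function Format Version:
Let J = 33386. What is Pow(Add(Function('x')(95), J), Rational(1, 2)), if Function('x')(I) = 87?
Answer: Pow(33473, Rational(1, 2)) ≈ 182.96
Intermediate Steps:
Pow(Add(Function('x')(95), J), Rational(1, 2)) = Pow(Add(87, 33386), Rational(1, 2)) = Pow(33473, Rational(1, 2))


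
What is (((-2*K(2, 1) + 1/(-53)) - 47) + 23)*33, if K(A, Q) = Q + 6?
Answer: -66495/53 ≈ -1254.6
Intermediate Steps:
K(A, Q) = 6 + Q
(((-2*K(2, 1) + 1/(-53)) - 47) + 23)*33 = (((-2*(6 + 1) + 1/(-53)) - 47) + 23)*33 = (((-2*7 - 1/53) - 47) + 23)*33 = (((-14 - 1/53) - 47) + 23)*33 = ((-743/53 - 47) + 23)*33 = (-3234/53 + 23)*33 = -2015/53*33 = -66495/53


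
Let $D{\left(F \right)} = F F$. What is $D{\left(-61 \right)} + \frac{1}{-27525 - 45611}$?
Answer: $\frac{272139055}{73136} \approx 3721.0$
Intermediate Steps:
$D{\left(F \right)} = F^{2}$
$D{\left(-61 \right)} + \frac{1}{-27525 - 45611} = \left(-61\right)^{2} + \frac{1}{-27525 - 45611} = 3721 + \frac{1}{-73136} = 3721 - \frac{1}{73136} = \frac{272139055}{73136}$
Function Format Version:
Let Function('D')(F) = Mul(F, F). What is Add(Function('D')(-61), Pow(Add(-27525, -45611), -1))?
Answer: Rational(272139055, 73136) ≈ 3721.0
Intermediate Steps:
Function('D')(F) = Pow(F, 2)
Add(Function('D')(-61), Pow(Add(-27525, -45611), -1)) = Add(Pow(-61, 2), Pow(Add(-27525, -45611), -1)) = Add(3721, Pow(-73136, -1)) = Add(3721, Rational(-1, 73136)) = Rational(272139055, 73136)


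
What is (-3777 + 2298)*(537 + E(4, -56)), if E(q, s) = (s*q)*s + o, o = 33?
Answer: -19395606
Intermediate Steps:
E(q, s) = 33 + q*s**2 (E(q, s) = (s*q)*s + 33 = (q*s)*s + 33 = q*s**2 + 33 = 33 + q*s**2)
(-3777 + 2298)*(537 + E(4, -56)) = (-3777 + 2298)*(537 + (33 + 4*(-56)**2)) = -1479*(537 + (33 + 4*3136)) = -1479*(537 + (33 + 12544)) = -1479*(537 + 12577) = -1479*13114 = -19395606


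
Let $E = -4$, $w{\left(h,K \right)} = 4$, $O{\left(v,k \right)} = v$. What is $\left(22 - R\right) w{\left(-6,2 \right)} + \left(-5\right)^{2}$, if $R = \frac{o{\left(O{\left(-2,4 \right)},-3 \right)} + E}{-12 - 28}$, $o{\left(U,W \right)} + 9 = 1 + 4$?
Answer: $\frac{561}{5} \approx 112.2$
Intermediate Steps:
$o{\left(U,W \right)} = -4$ ($o{\left(U,W \right)} = -9 + \left(1 + 4\right) = -9 + 5 = -4$)
$R = \frac{1}{5}$ ($R = \frac{-4 - 4}{-12 - 28} = - \frac{8}{-40} = \left(-8\right) \left(- \frac{1}{40}\right) = \frac{1}{5} \approx 0.2$)
$\left(22 - R\right) w{\left(-6,2 \right)} + \left(-5\right)^{2} = \left(22 - \frac{1}{5}\right) 4 + \left(-5\right)^{2} = \left(22 - \frac{1}{5}\right) 4 + 25 = \frac{109}{5} \cdot 4 + 25 = \frac{436}{5} + 25 = \frac{561}{5}$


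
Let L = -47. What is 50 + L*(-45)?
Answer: 2165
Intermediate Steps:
50 + L*(-45) = 50 - 47*(-45) = 50 + 2115 = 2165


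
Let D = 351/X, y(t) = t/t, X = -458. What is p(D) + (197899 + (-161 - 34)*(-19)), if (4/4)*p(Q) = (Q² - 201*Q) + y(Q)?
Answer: 42321906779/209764 ≈ 2.0176e+5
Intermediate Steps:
y(t) = 1
D = -351/458 (D = 351/(-458) = 351*(-1/458) = -351/458 ≈ -0.76638)
p(Q) = 1 + Q² - 201*Q (p(Q) = (Q² - 201*Q) + 1 = 1 + Q² - 201*Q)
p(D) + (197899 + (-161 - 34)*(-19)) = (1 + (-351/458)² - 201*(-351/458)) + (197899 + (-161 - 34)*(-19)) = (1 + 123201/209764 + 70551/458) + (197899 - 195*(-19)) = 32645323/209764 + (197899 + 3705) = 32645323/209764 + 201604 = 42321906779/209764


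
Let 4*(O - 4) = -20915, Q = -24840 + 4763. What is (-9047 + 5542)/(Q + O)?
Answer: 14020/101207 ≈ 0.13853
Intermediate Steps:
Q = -20077
O = -20899/4 (O = 4 + (¼)*(-20915) = 4 - 20915/4 = -20899/4 ≈ -5224.8)
(-9047 + 5542)/(Q + O) = (-9047 + 5542)/(-20077 - 20899/4) = -3505/(-101207/4) = -3505*(-4/101207) = 14020/101207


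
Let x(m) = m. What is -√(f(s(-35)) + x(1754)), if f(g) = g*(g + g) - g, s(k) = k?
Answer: -3*√471 ≈ -65.108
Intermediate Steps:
f(g) = -g + 2*g² (f(g) = g*(2*g) - g = 2*g² - g = -g + 2*g²)
-√(f(s(-35)) + x(1754)) = -√(-35*(-1 + 2*(-35)) + 1754) = -√(-35*(-1 - 70) + 1754) = -√(-35*(-71) + 1754) = -√(2485 + 1754) = -√4239 = -3*√471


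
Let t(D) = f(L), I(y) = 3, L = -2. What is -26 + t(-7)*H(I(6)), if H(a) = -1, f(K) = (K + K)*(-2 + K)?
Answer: -42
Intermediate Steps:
f(K) = 2*K*(-2 + K) (f(K) = (2*K)*(-2 + K) = 2*K*(-2 + K))
t(D) = 16 (t(D) = 2*(-2)*(-2 - 2) = 2*(-2)*(-4) = 16)
-26 + t(-7)*H(I(6)) = -26 + 16*(-1) = -26 - 16 = -42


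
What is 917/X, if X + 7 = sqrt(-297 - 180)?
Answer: -6419/526 - 2751*I*sqrt(53)/526 ≈ -12.203 - 38.075*I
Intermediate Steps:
X = -7 + 3*I*sqrt(53) (X = -7 + sqrt(-297 - 180) = -7 + sqrt(-477) = -7 + 3*I*sqrt(53) ≈ -7.0 + 21.84*I)
917/X = 917/(-7 + 3*I*sqrt(53))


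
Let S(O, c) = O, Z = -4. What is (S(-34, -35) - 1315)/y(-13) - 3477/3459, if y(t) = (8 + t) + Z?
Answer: 1544966/10377 ≈ 148.88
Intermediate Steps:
y(t) = 4 + t (y(t) = (8 + t) - 4 = 4 + t)
(S(-34, -35) - 1315)/y(-13) - 3477/3459 = (-34 - 1315)/(4 - 13) - 3477/3459 = -1349/(-9) - 3477*1/3459 = -1349*(-⅑) - 1159/1153 = 1349/9 - 1159/1153 = 1544966/10377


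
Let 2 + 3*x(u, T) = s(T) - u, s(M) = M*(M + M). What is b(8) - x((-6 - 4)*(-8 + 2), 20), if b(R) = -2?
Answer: -248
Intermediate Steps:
s(M) = 2*M² (s(M) = M*(2*M) = 2*M²)
x(u, T) = -⅔ - u/3 + 2*T²/3 (x(u, T) = -⅔ + (2*T² - u)/3 = -⅔ + (-u + 2*T²)/3 = -⅔ + (-u/3 + 2*T²/3) = -⅔ - u/3 + 2*T²/3)
b(8) - x((-6 - 4)*(-8 + 2), 20) = -2 - (-⅔ - (-6 - 4)*(-8 + 2)/3 + (⅔)*20²) = -2 - (-⅔ - (-10)*(-6)/3 + (⅔)*400) = -2 - (-⅔ - ⅓*60 + 800/3) = -2 - (-⅔ - 20 + 800/3) = -2 - 1*246 = -2 - 246 = -248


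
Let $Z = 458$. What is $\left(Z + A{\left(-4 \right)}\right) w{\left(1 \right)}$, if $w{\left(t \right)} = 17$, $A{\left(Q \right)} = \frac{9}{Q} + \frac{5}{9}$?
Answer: $\frac{279259}{36} \approx 7757.2$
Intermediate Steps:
$A{\left(Q \right)} = \frac{5}{9} + \frac{9}{Q}$ ($A{\left(Q \right)} = \frac{9}{Q} + 5 \cdot \frac{1}{9} = \frac{9}{Q} + \frac{5}{9} = \frac{5}{9} + \frac{9}{Q}$)
$\left(Z + A{\left(-4 \right)}\right) w{\left(1 \right)} = \left(458 + \left(\frac{5}{9} + \frac{9}{-4}\right)\right) 17 = \left(458 + \left(\frac{5}{9} + 9 \left(- \frac{1}{4}\right)\right)\right) 17 = \left(458 + \left(\frac{5}{9} - \frac{9}{4}\right)\right) 17 = \left(458 - \frac{61}{36}\right) 17 = \frac{16427}{36} \cdot 17 = \frac{279259}{36}$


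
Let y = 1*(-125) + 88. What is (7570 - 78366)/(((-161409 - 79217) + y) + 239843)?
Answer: 17699/205 ≈ 86.337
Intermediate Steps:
y = -37 (y = -125 + 88 = -37)
(7570 - 78366)/(((-161409 - 79217) + y) + 239843) = (7570 - 78366)/(((-161409 - 79217) - 37) + 239843) = -70796/((-240626 - 37) + 239843) = -70796/(-240663 + 239843) = -70796/(-820) = -70796*(-1/820) = 17699/205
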